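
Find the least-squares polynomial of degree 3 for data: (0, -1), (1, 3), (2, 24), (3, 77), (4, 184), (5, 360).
-19/18 + (265/108)x + (-41/36)x² + (163/54)x³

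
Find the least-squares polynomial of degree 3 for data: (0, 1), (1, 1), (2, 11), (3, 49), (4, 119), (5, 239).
10/9 + (-157/54)x + (5/18)x² + (53/27)x³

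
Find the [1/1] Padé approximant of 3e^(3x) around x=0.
(9*x/2 + 3)/(1 - 3*x/2)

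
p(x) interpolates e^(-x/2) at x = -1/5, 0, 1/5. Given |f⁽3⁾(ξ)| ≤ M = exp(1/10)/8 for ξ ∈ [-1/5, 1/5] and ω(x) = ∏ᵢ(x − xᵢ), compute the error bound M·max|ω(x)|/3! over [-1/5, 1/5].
sqrt(3)*exp(1/10)/27000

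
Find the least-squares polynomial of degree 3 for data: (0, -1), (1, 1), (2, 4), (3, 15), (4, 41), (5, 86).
-19/21 + (179/63)x + (-187/84)x² + (37/36)x³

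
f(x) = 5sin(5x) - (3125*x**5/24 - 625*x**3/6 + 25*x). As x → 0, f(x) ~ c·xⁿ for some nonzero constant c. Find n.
7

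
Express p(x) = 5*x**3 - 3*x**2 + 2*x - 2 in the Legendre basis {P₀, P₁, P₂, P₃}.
(-3)P₀ + (5)P₁ + (-2)P₂ + (2)P₃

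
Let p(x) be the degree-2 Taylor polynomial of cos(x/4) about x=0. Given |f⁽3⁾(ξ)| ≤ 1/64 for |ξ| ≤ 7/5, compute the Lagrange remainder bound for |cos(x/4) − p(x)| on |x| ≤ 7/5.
343/48000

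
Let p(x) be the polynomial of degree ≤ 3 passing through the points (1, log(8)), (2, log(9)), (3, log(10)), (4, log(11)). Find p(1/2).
-35*log(3)/8 - 5*log(11)/16 + 21*log(10)/16 + 105*log(2)/16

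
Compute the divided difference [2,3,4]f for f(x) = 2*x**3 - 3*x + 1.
18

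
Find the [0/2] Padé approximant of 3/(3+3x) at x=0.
1/(x + 1)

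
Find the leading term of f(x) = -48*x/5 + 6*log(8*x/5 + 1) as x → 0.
-192*x**2/25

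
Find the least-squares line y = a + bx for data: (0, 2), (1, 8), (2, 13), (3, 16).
a = 27/10, b = 47/10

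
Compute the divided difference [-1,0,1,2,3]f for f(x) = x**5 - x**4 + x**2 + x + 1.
4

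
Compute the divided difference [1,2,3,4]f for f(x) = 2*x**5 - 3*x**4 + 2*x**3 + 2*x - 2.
102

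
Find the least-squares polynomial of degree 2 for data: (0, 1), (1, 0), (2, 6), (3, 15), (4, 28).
22/35 + (-137/70)x + (31/14)x²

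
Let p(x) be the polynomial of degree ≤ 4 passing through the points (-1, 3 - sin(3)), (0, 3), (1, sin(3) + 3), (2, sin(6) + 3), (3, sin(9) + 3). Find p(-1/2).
-105*sin(3)/128 + 7*sin(6)/32 - 5*sin(9)/128 + 3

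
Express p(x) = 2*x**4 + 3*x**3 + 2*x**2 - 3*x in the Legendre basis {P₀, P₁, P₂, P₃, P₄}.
(16/15)P₀ + (-6/5)P₁ + (52/21)P₂ + (6/5)P₃ + (16/35)P₄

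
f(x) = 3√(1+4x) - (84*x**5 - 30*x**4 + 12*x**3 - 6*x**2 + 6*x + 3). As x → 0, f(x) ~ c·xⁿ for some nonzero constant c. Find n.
6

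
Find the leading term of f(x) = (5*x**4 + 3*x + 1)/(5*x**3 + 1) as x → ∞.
x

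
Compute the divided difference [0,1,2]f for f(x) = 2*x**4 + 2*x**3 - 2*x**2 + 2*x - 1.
18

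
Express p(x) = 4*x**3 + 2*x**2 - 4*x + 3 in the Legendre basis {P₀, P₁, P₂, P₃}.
(11/3)P₀ + (-8/5)P₁ + (4/3)P₂ + (8/5)P₃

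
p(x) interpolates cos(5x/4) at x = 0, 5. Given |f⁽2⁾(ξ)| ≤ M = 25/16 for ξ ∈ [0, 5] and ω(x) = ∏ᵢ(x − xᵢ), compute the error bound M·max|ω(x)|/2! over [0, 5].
625/128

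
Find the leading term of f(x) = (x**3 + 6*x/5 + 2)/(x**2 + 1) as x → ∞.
x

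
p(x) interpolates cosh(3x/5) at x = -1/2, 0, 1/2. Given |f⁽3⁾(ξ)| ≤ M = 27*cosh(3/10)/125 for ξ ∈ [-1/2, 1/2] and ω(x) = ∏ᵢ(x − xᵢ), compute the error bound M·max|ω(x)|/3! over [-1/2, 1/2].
sqrt(3)*cosh(3/10)/1000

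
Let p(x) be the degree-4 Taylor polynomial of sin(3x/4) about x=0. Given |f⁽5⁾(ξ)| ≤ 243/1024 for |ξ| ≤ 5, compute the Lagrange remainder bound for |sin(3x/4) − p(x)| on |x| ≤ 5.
50625/8192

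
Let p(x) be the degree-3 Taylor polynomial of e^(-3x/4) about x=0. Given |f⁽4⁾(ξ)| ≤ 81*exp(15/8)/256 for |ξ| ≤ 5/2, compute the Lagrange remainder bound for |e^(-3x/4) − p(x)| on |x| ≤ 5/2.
16875*exp(15/8)/32768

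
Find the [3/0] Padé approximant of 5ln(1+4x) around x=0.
20*x*(16*x**2 - 6*x + 3)/3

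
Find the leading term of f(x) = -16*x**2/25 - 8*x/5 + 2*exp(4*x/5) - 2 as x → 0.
64*x**3/375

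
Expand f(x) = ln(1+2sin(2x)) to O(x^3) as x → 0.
4*x - 8*x**2 + O(x**3)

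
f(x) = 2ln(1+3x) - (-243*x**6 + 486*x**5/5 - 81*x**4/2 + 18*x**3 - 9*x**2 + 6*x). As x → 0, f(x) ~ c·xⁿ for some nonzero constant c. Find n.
7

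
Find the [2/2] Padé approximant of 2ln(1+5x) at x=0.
5*x*(5*x + 2)/(25*x**2/6 + 5*x + 1)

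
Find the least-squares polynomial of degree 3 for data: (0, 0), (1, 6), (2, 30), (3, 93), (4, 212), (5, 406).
2/21 + (20/9)x + (5/21)x² + (28/9)x³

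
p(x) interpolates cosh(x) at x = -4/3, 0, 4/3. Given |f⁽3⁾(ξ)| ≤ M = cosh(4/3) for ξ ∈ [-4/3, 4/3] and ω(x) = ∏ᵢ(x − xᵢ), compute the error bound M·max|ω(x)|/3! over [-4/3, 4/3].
64*sqrt(3)*cosh(4/3)/729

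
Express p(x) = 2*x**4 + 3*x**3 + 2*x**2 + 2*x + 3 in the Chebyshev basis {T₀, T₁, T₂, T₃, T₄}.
(19/4)T₀ + (17/4)T₁ + (2)T₂ + (3/4)T₃ + (1/4)T₄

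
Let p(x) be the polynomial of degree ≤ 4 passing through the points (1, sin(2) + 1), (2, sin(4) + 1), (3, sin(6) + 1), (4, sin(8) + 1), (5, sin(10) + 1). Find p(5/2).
15*sin(4)/32 + 45*sin(6)/64 - 5*sin(8)/32 - 5*sin(2)/128 + 3*sin(10)/128 + 1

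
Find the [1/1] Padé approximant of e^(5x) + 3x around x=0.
(103*x/16 + 1)/(1 - 25*x/16)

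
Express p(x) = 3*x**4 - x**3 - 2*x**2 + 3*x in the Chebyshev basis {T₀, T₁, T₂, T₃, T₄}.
(1/8)T₀ + (9/4)T₁ + (1/2)T₂ + (-1/4)T₃ + (3/8)T₄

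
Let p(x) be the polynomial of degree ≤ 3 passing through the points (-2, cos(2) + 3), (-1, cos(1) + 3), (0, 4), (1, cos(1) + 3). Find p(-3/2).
5*cos(2)/16 + cos(1) + 43/16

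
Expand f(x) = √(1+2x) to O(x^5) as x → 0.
1 + x - x**2/2 + x**3/2 - 5*x**4/8 + O(x**5)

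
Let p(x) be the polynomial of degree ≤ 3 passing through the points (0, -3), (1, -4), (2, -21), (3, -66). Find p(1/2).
-9/4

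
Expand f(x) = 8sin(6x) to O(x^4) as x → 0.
48*x - 288*x**3 + O(x**4)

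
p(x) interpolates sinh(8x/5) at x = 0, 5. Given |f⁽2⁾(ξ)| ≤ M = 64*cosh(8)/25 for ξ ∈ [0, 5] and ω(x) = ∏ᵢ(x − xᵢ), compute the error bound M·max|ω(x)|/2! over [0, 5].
8*cosh(8)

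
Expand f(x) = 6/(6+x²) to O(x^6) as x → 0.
1 - x**2/6 + x**4/36 + O(x**6)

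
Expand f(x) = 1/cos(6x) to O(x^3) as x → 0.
1 + 18*x**2 + O(x**3)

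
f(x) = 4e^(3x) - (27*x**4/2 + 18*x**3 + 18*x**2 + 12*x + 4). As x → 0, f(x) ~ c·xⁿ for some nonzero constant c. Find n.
5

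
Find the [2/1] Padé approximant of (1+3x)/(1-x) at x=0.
(3*x + 1)/(1 - x)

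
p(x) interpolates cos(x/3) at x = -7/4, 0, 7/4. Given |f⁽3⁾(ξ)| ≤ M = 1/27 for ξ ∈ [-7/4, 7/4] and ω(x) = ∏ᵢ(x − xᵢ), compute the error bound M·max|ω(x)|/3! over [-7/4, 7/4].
343*sqrt(3)/46656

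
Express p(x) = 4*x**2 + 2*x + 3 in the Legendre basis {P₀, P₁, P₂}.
(13/3)P₀ + (2)P₁ + (8/3)P₂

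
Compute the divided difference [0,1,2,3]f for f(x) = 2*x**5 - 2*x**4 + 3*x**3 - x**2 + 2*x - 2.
41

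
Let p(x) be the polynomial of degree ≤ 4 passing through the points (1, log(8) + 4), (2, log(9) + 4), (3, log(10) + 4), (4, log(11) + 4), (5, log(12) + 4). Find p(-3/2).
log(309485009821345068724781056000000000000000000000000000000000000000000000000000000000000000000000000000000*11**(11/32)*2**(81/128)*3**(123/128)*5**(13/64)/789157260429759242097992683682682139961107682185177269112730498723873946354418953378950901345590804885499) + 4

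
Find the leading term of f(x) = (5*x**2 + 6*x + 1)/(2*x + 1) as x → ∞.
5*x/2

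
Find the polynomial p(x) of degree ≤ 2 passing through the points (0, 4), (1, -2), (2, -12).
-2*x**2 - 4*x + 4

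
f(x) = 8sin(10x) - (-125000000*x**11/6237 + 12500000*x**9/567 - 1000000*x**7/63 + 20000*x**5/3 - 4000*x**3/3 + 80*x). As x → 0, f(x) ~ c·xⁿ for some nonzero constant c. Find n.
13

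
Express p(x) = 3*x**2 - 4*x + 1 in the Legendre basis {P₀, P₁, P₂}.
(2)P₀ + (-4)P₁ + (2)P₂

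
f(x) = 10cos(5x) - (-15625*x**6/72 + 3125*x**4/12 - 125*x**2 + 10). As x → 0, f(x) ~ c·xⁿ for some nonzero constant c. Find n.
8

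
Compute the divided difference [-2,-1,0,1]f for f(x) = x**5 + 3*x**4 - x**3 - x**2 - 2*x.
-2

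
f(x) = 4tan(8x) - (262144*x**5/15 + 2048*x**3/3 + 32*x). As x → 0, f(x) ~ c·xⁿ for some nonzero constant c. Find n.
7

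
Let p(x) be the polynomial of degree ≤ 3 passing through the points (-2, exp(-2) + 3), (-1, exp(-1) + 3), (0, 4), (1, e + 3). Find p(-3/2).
(5 + 15*e + (e + 43)*exp(2))*exp(-2)/16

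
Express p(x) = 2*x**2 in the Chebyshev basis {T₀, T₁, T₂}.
T₀ + T₂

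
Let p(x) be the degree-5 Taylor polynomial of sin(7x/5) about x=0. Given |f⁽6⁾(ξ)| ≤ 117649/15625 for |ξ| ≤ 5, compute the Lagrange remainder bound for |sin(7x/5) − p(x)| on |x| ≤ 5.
117649/720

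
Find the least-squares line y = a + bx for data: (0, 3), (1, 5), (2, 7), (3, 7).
a = 17/5, b = 7/5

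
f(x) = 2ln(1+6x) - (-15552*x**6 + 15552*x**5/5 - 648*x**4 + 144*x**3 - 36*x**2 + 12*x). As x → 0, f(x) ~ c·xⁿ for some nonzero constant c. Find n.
7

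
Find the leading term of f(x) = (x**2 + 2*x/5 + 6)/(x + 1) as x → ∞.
x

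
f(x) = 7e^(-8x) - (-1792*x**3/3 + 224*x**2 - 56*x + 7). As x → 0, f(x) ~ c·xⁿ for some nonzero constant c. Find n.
4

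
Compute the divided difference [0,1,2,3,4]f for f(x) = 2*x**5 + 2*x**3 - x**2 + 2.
20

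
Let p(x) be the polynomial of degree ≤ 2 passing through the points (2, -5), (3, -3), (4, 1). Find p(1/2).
-17/4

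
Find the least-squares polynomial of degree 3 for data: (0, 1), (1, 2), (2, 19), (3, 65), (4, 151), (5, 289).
22/21 + (-32/9)x + (199/84)x² + (71/36)x³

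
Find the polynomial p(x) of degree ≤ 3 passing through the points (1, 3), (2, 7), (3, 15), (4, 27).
2*x**2 - 2*x + 3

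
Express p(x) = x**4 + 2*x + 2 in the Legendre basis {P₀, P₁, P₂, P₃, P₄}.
(11/5)P₀ + (2)P₁ + (4/7)P₂ + (8/35)P₄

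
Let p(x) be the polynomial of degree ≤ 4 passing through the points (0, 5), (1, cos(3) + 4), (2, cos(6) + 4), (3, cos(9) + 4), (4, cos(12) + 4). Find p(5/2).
15*cos(9)/32 - 5*cos(12)/128 - 5*cos(3)/32 + 45*cos(6)/64 + 515/128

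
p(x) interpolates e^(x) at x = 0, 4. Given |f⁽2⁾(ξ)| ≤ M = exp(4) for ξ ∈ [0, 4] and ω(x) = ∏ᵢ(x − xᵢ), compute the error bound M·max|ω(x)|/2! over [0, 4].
2*exp(4)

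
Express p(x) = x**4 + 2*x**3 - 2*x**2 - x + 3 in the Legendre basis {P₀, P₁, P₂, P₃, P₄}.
(38/15)P₀ + (1/5)P₁ + (-16/21)P₂ + (4/5)P₃ + (8/35)P₄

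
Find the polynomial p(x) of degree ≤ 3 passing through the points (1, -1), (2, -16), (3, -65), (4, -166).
-3*x**3 + x**2 + 3*x - 2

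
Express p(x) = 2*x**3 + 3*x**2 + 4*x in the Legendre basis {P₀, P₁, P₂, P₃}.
P₀ + (26/5)P₁ + (2)P₂ + (4/5)P₃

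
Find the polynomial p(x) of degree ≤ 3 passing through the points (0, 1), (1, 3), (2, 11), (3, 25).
3*x**2 - x + 1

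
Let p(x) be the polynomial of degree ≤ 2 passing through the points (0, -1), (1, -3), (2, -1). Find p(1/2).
-5/2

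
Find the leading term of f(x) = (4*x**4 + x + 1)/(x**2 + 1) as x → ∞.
4*x**2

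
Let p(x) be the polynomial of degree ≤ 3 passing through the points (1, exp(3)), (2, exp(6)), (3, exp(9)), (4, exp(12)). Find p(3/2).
(-5*exp(6) + 5 + 15*exp(3) + exp(9))*exp(3)/16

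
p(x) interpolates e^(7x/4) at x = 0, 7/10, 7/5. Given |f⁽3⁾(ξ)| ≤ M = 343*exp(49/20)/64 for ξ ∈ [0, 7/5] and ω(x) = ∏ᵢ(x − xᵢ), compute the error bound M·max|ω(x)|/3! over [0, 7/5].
117649*sqrt(3)*exp(49/20)/1728000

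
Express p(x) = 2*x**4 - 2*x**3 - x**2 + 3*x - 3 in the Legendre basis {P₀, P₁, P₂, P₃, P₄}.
(-44/15)P₀ + (9/5)P₁ + (10/21)P₂ + (-4/5)P₃ + (16/35)P₄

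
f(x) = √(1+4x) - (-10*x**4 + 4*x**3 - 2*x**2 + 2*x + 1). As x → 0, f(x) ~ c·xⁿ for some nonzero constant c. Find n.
5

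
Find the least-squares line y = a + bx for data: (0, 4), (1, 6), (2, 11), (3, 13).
a = 37/10, b = 16/5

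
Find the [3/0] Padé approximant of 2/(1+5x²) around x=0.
2 - 10*x**2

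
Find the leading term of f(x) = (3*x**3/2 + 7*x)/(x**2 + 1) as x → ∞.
3*x/2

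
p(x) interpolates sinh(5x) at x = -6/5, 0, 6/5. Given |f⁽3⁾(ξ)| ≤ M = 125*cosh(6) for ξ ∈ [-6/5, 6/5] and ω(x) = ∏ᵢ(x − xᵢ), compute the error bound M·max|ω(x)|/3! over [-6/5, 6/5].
8*sqrt(3)*cosh(6)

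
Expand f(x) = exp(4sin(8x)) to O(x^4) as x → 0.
1 + 32*x + 512*x**2 + 5120*x**3 + O(x**4)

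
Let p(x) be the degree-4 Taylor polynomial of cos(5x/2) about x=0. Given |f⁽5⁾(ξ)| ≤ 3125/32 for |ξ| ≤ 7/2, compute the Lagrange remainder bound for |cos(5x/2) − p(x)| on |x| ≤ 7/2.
10504375/24576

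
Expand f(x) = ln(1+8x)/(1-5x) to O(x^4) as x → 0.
8*x + 8*x**2 + 632*x**3/3 + O(x**4)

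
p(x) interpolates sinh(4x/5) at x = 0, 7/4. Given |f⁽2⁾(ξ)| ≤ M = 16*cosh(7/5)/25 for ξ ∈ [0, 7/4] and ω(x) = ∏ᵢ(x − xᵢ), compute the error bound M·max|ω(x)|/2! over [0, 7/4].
49*cosh(7/5)/200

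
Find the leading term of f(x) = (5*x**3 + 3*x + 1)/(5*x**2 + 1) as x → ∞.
x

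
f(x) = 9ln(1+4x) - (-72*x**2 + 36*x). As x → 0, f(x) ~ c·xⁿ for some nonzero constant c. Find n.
3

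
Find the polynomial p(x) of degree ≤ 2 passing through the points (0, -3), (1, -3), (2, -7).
-2*x**2 + 2*x - 3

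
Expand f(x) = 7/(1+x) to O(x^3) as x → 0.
7 - 7*x + 7*x**2 + O(x**3)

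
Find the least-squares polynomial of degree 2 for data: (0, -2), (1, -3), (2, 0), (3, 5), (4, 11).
-81/35 + (-41/35)x + (8/7)x²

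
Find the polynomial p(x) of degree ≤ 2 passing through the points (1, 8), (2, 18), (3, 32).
2*x**2 + 4*x + 2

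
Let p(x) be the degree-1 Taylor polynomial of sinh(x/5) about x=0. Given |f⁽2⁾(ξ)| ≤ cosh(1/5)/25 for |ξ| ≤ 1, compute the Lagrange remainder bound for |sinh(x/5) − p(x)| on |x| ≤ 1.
cosh(1/5)/50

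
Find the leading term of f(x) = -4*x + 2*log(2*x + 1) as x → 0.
-4*x**2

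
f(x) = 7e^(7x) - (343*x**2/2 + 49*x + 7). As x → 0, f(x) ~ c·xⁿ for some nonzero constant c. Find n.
3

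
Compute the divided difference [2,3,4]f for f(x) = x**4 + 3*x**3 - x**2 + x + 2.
81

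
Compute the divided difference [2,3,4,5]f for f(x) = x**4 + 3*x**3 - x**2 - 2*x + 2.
17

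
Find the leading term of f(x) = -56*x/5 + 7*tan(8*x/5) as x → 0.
3584*x**3/375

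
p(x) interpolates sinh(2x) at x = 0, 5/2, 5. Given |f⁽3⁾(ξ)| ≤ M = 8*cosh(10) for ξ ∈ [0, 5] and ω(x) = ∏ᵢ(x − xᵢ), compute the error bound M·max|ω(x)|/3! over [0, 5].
125*sqrt(3)*cosh(10)/27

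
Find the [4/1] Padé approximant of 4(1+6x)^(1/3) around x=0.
(64*x**4/3 - 256*x**3/15 + 96*x**2/5 + 128*x/5 + 4)/(22*x/5 + 1)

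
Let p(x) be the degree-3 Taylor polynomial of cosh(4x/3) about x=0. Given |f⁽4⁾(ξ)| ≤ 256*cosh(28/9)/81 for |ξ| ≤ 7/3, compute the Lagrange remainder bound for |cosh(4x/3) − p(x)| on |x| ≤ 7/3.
76832*cosh(28/9)/19683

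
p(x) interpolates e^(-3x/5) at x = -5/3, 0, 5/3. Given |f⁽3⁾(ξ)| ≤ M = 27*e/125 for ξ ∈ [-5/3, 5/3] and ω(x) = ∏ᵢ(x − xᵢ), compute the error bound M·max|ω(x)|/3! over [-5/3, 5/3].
sqrt(3)*e/27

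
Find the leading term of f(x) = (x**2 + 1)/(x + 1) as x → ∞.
x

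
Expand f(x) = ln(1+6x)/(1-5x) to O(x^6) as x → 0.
6*x + 12*x**2 + 132*x**3 + 336*x**4 + 16176*x**5/5 + O(x**6)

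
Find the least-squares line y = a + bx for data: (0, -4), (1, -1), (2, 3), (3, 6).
a = -41/10, b = 17/5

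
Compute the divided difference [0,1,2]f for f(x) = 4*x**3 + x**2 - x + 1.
13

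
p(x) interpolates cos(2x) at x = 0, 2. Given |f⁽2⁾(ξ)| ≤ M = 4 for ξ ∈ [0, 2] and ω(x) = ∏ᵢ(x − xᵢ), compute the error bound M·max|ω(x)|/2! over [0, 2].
2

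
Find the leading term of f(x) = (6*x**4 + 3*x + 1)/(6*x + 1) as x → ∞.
x**3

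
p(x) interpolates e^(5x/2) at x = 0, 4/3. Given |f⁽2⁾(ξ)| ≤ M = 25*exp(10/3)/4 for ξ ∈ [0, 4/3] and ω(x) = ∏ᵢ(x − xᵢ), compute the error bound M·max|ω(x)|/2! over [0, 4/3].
25*exp(10/3)/18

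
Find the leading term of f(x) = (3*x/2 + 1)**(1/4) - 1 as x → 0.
3*x/8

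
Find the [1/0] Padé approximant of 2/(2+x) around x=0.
1 - x/2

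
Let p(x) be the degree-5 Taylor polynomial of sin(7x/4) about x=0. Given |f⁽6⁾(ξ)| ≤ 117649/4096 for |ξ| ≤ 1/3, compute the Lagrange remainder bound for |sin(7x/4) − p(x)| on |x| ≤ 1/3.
117649/2149908480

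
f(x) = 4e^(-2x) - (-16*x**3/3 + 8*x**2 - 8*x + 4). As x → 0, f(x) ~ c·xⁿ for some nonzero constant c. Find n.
4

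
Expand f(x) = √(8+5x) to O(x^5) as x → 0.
2*sqrt(2) + 5*sqrt(2)*x/8 - 25*sqrt(2)*x**2/256 + 125*sqrt(2)*x**3/4096 - 3125*sqrt(2)*x**4/262144 + O(x**5)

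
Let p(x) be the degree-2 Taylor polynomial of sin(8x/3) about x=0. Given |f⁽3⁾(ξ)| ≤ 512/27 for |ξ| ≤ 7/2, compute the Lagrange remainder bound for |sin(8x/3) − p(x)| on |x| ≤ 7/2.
10976/81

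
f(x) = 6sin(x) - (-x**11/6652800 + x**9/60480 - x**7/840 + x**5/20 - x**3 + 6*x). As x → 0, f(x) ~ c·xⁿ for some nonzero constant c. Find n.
13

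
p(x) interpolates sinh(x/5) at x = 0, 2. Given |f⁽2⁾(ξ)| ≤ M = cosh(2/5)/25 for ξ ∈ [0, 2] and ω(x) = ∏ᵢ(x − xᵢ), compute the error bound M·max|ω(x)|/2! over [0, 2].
cosh(2/5)/50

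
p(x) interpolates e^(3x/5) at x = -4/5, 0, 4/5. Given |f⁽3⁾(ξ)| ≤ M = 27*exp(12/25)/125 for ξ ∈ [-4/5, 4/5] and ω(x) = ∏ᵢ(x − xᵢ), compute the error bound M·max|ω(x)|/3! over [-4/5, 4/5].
64*sqrt(3)*exp(12/25)/15625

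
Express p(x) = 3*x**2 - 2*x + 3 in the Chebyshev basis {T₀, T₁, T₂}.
(9/2)T₀ + (-2)T₁ + (3/2)T₂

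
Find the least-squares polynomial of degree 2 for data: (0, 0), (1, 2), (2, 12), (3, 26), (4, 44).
-16/35 + (32/35)x + (18/7)x²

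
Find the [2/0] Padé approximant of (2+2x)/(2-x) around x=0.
3*x**2/4 + 3*x/2 + 1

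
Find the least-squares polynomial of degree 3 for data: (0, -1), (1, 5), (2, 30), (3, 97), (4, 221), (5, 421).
-17/21 + (11/18)x + (31/21)x² + (55/18)x³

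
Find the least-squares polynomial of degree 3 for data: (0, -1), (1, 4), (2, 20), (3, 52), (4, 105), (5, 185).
-65/63 + (283/189)x + (691/252)x² + (95/108)x³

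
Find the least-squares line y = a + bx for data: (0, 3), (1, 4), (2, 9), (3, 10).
a = 13/5, b = 13/5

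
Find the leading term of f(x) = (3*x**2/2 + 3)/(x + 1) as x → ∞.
3*x/2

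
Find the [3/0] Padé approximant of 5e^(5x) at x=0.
625*x**3/6 + 125*x**2/2 + 25*x + 5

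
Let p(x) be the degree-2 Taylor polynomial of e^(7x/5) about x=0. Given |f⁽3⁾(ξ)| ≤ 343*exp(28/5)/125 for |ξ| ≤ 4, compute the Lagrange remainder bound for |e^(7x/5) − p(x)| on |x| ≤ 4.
10976*exp(28/5)/375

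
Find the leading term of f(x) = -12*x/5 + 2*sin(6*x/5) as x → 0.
-72*x**3/125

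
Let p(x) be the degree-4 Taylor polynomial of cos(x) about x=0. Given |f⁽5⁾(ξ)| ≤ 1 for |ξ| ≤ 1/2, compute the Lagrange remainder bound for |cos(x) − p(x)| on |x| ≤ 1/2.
1/3840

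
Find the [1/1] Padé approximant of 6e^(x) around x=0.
(3*x + 6)/(1 - x/2)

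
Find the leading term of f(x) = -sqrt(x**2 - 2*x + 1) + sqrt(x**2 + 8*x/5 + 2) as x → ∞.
9/5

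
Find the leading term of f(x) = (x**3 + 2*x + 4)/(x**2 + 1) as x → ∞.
x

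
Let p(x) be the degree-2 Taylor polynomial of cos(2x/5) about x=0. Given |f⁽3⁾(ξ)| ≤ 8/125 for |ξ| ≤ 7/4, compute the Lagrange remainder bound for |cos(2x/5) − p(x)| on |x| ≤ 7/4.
343/6000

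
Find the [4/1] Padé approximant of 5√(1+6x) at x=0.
(243*x**4/8 - 27*x**3 + 81*x**2/2 + 36*x + 5)/(21*x/5 + 1)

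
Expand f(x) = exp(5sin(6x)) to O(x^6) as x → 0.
1 + 30*x + 450*x**2 + 4320*x**3 + 28350*x**4 + 121824*x**5 + O(x**6)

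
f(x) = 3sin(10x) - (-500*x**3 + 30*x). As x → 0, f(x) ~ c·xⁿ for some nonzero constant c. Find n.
5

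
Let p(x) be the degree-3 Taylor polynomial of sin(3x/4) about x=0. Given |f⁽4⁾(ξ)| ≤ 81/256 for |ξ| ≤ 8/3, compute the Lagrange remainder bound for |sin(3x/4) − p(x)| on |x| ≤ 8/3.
2/3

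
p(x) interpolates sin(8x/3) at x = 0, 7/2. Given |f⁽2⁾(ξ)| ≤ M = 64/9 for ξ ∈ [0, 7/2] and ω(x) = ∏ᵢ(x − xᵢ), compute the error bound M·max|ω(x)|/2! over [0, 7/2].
98/9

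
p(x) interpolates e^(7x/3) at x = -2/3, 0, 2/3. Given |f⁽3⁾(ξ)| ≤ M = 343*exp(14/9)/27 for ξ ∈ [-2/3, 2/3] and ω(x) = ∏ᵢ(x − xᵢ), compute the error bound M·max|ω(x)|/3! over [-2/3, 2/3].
2744*sqrt(3)*exp(14/9)/19683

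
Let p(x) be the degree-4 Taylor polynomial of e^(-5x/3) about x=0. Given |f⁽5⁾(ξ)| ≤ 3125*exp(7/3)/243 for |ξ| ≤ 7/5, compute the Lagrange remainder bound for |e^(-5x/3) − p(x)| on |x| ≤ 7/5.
16807*exp(7/3)/29160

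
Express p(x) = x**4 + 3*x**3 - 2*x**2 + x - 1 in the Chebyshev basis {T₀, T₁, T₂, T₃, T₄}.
(-13/8)T₀ + (13/4)T₁ + (-1/2)T₂ + (3/4)T₃ + (1/8)T₄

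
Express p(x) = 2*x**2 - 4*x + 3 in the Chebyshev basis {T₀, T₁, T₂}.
(4)T₀ + (-4)T₁ + T₂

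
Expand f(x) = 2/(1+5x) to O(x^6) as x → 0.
2 - 10*x + 50*x**2 - 250*x**3 + 1250*x**4 - 6250*x**5 + O(x**6)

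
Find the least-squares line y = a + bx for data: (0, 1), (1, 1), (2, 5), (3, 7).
a = 1/5, b = 11/5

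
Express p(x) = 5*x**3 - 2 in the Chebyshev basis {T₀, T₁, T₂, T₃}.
(-2)T₀ + (15/4)T₁ + (5/4)T₃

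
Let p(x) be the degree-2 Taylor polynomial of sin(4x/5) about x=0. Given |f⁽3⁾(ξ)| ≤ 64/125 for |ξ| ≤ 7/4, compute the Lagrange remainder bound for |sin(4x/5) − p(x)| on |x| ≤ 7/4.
343/750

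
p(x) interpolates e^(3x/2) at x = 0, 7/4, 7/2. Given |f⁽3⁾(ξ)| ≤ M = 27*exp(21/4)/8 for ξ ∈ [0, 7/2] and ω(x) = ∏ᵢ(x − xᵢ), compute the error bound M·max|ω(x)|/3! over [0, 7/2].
343*sqrt(3)*exp(21/4)/512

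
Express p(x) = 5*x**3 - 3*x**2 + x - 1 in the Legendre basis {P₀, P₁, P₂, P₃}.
(-2)P₀ + (4)P₁ + (-2)P₂ + (2)P₃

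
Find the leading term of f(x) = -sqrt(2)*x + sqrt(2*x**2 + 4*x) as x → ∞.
sqrt(2)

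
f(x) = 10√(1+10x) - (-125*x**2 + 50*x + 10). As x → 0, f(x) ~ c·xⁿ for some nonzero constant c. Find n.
3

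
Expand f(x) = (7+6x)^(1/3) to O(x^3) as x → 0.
7**(1/3) + 2*7**(1/3)*x/7 - 4*7**(1/3)*x**2/49 + O(x**3)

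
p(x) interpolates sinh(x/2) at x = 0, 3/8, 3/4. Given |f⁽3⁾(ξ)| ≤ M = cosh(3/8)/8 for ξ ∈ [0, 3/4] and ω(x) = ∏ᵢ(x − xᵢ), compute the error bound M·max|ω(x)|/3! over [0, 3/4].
sqrt(3)*cosh(3/8)/4096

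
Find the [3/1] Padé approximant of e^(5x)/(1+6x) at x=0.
(339875*x**3/12984 + 26425*x**2/2164 + 11445*x/2164 + 1)/(13609*x/2164 + 1)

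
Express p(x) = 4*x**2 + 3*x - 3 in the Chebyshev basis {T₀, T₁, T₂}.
-T₀ + (3)T₁ + (2)T₂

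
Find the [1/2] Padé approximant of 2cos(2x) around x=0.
2/(2*x**2 + 1)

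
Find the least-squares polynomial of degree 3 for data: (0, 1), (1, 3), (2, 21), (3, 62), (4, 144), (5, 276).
107/126 + (7/108)x + (157/252)x² + (56/27)x³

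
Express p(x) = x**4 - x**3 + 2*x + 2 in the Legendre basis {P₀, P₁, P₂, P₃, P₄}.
(11/5)P₀ + (7/5)P₁ + (4/7)P₂ + (-2/5)P₃ + (8/35)P₄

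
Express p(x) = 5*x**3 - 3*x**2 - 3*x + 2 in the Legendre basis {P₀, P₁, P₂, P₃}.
P₀ + (-2)P₂ + (2)P₃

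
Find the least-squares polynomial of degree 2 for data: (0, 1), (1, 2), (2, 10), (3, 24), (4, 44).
31/35 + (-62/35)x + (22/7)x²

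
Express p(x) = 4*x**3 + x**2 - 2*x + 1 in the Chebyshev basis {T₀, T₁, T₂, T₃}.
(3/2)T₀ + T₁ + (1/2)T₂ + T₃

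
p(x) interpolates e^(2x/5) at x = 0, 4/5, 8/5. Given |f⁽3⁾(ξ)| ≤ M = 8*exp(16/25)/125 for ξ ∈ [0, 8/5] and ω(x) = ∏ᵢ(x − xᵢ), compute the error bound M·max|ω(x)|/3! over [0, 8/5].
512*sqrt(3)*exp(16/25)/421875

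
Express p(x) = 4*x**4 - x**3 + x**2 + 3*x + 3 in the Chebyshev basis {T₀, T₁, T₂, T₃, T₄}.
(5)T₀ + (9/4)T₁ + (5/2)T₂ + (-1/4)T₃ + (1/2)T₄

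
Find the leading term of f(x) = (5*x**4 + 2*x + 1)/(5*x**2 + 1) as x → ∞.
x**2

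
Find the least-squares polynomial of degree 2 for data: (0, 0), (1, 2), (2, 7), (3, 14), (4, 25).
2/35 + (17/35)x + (10/7)x²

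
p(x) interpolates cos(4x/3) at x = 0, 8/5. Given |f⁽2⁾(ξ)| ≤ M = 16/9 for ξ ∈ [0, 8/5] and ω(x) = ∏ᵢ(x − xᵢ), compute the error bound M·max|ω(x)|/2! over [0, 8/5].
128/225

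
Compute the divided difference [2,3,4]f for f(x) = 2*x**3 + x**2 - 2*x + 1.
19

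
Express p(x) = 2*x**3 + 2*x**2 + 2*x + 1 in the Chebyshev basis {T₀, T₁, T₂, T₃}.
(2)T₀ + (7/2)T₁ + T₂ + (1/2)T₃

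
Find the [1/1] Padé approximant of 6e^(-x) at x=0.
(6 - 3*x)/(x/2 + 1)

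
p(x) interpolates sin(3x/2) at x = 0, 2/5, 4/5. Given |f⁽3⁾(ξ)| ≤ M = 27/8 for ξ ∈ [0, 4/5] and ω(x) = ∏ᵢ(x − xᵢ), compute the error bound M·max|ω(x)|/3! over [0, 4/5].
sqrt(3)/125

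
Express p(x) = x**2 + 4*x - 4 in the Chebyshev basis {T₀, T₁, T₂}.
(-7/2)T₀ + (4)T₁ + (1/2)T₂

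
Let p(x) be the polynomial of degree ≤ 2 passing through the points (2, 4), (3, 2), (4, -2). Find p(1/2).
13/4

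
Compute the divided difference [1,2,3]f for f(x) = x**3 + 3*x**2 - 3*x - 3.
9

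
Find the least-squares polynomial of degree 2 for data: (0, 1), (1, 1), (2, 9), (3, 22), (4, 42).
29/35 + (-179/70)x + (45/14)x²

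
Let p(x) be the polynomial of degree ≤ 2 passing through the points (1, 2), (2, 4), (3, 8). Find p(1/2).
7/4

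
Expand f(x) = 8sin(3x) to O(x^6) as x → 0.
24*x - 36*x**3 + 81*x**5/5 + O(x**6)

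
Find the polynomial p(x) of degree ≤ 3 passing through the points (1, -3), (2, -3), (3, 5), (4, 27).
x**3 - 2*x**2 - x - 1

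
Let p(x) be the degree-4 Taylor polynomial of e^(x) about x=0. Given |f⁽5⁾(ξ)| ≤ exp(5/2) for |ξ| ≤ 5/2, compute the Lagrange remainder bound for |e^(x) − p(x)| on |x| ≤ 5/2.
625*exp(5/2)/768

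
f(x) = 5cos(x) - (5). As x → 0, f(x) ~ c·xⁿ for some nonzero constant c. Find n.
2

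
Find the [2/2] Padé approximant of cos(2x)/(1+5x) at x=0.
(-140*x**2/69 + 5*x/69 + 1)/(x**2/3 + 350*x/69 + 1)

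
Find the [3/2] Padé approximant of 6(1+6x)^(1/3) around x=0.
(112*x**3/5 + 504*x**2/5 + 252*x/5 + 6)/(8*x**2 + 32*x/5 + 1)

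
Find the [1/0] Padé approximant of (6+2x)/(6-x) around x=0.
x/2 + 1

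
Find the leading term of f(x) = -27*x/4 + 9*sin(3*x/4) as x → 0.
-81*x**3/128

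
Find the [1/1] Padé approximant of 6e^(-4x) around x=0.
(6 - 12*x)/(2*x + 1)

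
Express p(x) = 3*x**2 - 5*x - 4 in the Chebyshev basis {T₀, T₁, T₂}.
(-5/2)T₀ + (-5)T₁ + (3/2)T₂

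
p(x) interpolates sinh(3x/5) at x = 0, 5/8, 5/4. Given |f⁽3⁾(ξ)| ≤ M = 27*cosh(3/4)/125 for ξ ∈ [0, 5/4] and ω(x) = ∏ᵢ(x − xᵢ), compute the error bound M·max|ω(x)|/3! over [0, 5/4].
sqrt(3)*cosh(3/4)/512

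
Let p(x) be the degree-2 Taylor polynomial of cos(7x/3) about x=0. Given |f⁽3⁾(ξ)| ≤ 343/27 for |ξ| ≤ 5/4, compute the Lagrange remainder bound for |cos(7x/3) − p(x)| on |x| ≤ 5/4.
42875/10368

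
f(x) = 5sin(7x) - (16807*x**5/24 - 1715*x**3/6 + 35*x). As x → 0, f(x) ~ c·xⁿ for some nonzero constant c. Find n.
7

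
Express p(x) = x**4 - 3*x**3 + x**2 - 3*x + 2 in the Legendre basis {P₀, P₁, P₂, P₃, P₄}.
(38/15)P₀ + (-24/5)P₁ + (26/21)P₂ + (-6/5)P₃ + (8/35)P₄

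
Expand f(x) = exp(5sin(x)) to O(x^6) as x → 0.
1 + 5*x + 25*x**2/2 + 20*x**3 + 175*x**4/8 + 47*x**5/3 + O(x**6)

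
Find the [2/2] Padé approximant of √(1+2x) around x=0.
(5*x**2/4 + 5*x/2 + 1)/(x**2/4 + 3*x/2 + 1)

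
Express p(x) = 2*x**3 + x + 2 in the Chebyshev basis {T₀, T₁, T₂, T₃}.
(2)T₀ + (5/2)T₁ + (1/2)T₃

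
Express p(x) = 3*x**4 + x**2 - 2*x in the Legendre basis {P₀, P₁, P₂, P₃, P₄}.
(14/15)P₀ + (-2)P₁ + (50/21)P₂ + (24/35)P₄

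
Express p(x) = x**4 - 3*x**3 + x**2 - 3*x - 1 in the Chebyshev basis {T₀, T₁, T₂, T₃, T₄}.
(-1/8)T₀ + (-21/4)T₁ + T₂ + (-3/4)T₃ + (1/8)T₄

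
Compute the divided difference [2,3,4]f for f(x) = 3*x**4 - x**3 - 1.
156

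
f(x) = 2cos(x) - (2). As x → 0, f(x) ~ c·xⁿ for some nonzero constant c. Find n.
2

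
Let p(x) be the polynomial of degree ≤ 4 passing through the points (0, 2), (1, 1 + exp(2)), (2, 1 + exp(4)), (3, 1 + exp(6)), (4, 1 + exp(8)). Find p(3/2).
-5*exp(6)/32 + 123/128 + 15*exp(2)/32 + 45*exp(4)/64 + 3*exp(8)/128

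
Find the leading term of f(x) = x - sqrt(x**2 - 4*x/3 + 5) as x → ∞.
2/3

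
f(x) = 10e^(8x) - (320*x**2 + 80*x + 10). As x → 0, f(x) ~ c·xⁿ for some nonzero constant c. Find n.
3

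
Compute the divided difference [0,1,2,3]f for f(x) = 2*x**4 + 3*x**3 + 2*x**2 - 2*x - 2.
15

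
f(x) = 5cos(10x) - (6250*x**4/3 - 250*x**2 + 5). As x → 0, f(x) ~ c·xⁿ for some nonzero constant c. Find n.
6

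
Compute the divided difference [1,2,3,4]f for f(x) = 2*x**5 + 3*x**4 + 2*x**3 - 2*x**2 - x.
162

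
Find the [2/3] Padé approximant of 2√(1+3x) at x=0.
(63*x**2/8 + 42*x/5 + 2)/(-27*x**3/160 + 81*x**2/80 + 27*x/10 + 1)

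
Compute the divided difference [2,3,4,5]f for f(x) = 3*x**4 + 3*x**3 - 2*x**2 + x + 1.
45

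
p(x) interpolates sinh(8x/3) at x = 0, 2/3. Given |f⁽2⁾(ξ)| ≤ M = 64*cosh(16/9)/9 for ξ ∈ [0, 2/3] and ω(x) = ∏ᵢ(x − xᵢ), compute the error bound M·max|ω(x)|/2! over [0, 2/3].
32*cosh(16/9)/81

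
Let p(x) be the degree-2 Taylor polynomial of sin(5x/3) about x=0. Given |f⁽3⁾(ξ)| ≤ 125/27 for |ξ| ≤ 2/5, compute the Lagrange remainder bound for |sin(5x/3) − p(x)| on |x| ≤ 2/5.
4/81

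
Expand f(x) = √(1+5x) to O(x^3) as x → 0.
1 + 5*x/2 - 25*x**2/8 + O(x**3)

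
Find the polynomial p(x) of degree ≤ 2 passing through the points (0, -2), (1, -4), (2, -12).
-3*x**2 + x - 2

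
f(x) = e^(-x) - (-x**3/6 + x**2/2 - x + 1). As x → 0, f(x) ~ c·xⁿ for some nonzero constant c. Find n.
4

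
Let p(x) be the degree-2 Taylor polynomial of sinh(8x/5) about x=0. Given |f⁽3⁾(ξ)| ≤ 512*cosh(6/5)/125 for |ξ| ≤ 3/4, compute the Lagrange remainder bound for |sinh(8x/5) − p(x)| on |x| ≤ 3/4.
36*cosh(6/5)/125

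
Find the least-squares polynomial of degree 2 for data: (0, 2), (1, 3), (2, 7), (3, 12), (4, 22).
74/35 + (-37/70)x + (19/14)x²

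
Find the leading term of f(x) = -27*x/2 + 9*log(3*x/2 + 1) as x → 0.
-81*x**2/8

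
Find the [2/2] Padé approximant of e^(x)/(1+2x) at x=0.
(37*x**2/204 + 23*x/34 + 1)/(-131*x**2/204 + 57*x/34 + 1)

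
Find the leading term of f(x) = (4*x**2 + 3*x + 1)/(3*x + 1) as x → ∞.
4*x/3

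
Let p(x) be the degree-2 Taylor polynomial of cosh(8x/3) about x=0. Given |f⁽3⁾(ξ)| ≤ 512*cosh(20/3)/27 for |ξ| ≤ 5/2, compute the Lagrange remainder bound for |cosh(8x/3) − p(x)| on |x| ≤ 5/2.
4000*cosh(20/3)/81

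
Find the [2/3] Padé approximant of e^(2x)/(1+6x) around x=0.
(157*x**2/455 + 92*x/91 + 1)/(2644*x**3/1365 - 2553*x**2/455 + 456*x/91 + 1)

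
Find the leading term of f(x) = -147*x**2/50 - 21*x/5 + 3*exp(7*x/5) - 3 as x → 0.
343*x**3/250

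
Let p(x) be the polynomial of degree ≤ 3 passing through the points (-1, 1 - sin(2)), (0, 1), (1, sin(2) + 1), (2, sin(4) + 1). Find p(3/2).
5*sin(4)/16 + 7*sin(2)/8 + 1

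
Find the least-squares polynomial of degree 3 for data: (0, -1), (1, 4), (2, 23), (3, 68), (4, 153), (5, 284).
-52/63 + (31/54)x + (122/63)x² + (101/54)x³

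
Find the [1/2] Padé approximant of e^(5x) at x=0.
(5*x/3 + 1)/(25*x**2/6 - 10*x/3 + 1)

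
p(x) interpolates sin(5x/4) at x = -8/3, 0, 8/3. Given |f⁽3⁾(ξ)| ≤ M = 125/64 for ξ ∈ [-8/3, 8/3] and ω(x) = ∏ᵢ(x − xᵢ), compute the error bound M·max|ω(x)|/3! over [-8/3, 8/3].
1000*sqrt(3)/729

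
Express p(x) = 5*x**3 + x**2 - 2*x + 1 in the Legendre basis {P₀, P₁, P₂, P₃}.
(4/3)P₀ + P₁ + (2/3)P₂ + (2)P₃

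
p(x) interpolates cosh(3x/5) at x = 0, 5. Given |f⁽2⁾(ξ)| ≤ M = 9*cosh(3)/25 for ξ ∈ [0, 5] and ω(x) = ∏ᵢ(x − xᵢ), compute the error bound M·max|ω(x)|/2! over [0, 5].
9*cosh(3)/8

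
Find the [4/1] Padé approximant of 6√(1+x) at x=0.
(9*x**4/320 - 3*x**3/20 + 27*x**2/20 + 36*x/5 + 6)/(7*x/10 + 1)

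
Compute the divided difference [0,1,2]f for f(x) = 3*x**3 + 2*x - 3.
9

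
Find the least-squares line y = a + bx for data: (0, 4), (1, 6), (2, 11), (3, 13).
a = 37/10, b = 16/5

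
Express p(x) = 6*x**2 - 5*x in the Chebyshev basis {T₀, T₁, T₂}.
(3)T₀ + (-5)T₁ + (3)T₂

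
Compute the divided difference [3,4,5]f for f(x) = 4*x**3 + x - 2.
48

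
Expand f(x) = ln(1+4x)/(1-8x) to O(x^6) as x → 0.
4*x + 24*x**2 + 640*x**3/3 + 4928*x**4/3 + 200192*x**5/15 + O(x**6)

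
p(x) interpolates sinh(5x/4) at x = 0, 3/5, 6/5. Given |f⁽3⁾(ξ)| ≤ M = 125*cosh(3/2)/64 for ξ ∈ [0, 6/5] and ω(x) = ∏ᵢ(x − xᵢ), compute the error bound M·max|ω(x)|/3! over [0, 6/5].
sqrt(3)*cosh(3/2)/64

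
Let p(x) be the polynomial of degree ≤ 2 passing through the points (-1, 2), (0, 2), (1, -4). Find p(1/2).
-1/4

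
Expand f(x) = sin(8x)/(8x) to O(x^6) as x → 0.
1 - 32*x**2/3 + 512*x**4/15 + O(x**6)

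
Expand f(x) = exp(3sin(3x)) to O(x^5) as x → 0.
1 + 9*x + 81*x**2/2 + 108*x**3 + 1215*x**4/8 + O(x**5)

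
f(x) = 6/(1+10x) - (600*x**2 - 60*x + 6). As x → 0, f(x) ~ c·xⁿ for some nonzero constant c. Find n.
3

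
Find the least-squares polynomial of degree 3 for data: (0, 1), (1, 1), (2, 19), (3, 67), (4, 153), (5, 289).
65/63 + (-1156/189)x + (38/9)x² + (46/27)x³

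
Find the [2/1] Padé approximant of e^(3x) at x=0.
(3*x**2/2 + 2*x + 1)/(1 - x)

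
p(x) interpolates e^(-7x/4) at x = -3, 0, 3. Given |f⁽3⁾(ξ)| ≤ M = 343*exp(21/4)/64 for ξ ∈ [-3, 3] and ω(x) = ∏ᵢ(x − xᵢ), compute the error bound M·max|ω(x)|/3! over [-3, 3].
343*sqrt(3)*exp(21/4)/64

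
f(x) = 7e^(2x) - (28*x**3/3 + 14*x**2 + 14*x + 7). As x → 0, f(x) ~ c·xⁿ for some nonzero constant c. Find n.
4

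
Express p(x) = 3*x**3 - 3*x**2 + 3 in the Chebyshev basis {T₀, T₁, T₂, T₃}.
(3/2)T₀ + (9/4)T₁ + (-3/2)T₂ + (3/4)T₃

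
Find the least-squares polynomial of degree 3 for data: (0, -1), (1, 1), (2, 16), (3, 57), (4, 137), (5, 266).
-19/21 + (-73/63)x + (65/84)x² + (73/36)x³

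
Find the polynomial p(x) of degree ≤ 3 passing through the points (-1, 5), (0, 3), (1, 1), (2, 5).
x**3 - 3*x + 3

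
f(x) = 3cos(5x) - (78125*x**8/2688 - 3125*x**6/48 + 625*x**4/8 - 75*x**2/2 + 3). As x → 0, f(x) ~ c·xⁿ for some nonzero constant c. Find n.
10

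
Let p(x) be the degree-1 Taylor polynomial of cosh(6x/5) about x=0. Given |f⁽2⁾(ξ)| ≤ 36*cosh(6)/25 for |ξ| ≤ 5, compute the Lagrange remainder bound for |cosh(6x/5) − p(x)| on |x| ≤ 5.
18*cosh(6)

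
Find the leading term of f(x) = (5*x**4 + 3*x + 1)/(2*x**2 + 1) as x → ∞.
5*x**2/2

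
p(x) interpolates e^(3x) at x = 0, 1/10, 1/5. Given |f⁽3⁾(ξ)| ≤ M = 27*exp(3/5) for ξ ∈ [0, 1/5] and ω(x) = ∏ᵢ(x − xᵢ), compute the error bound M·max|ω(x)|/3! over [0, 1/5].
sqrt(3)*exp(3/5)/1000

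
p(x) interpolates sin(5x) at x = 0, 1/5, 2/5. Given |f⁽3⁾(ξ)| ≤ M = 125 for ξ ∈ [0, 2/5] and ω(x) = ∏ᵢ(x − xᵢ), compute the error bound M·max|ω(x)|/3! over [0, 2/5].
sqrt(3)/27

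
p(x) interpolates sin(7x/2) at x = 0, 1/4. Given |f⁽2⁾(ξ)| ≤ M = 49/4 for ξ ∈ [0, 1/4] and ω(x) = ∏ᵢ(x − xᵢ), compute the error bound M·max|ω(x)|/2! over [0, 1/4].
49/512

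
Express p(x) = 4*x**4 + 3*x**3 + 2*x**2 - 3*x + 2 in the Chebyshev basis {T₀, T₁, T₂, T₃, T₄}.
(9/2)T₀ + (-3/4)T₁ + (3)T₂ + (3/4)T₃ + (1/2)T₄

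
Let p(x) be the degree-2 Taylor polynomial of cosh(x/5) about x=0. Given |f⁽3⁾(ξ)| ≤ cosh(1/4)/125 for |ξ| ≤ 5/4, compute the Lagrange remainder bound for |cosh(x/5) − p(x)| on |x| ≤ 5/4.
cosh(1/4)/384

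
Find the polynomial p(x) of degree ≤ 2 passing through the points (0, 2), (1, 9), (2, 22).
3*x**2 + 4*x + 2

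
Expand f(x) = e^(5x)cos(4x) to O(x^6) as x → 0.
1 + 5*x + 9*x**2/2 - 115*x**3/6 - 1519*x**4/24 - 2095*x**5/24 + O(x**6)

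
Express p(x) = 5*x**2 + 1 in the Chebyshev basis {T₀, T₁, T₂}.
(7/2)T₀ + (5/2)T₂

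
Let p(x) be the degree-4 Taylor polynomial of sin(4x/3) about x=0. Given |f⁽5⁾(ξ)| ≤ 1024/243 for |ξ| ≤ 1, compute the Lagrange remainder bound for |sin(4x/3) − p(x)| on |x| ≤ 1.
128/3645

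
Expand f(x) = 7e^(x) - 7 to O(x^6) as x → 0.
7*x + 7*x**2/2 + 7*x**3/6 + 7*x**4/24 + 7*x**5/120 + O(x**6)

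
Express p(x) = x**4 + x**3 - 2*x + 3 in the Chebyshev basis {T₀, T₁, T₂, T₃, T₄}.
(27/8)T₀ + (-5/4)T₁ + (1/2)T₂ + (1/4)T₃ + (1/8)T₄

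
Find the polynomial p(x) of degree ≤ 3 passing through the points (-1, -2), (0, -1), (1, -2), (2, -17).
-2*x**3 - x**2 + 2*x - 1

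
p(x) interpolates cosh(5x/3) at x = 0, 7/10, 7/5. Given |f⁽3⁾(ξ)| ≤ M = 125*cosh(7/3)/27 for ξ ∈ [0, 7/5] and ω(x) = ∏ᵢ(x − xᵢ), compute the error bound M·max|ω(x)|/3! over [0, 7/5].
343*sqrt(3)*cosh(7/3)/5832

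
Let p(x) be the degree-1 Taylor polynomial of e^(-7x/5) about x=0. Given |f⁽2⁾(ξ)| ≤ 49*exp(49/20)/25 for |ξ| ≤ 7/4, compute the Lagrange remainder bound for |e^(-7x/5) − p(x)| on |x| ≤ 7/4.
2401*exp(49/20)/800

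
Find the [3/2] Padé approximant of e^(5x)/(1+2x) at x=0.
(2125*x**3/84 + 75*x**2/4 + 75*x/7 + 1)/(-305*x**2/28 + 54*x/7 + 1)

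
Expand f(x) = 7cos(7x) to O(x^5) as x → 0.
7 - 343*x**2/2 + 16807*x**4/24 + O(x**5)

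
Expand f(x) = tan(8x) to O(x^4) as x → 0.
8*x + 512*x**3/3 + O(x**4)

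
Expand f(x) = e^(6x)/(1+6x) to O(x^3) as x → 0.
1 + 18*x**2 + O(x**3)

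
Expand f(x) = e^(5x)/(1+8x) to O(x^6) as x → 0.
1 - 3*x + 73*x**2/2 - 1627*x**3/6 + 17563*x**4/8 - 420887*x**5/24 + O(x**6)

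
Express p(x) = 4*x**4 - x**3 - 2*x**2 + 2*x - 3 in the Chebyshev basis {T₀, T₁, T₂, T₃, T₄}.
(-5/2)T₀ + (5/4)T₁ + T₂ + (-1/4)T₃ + (1/2)T₄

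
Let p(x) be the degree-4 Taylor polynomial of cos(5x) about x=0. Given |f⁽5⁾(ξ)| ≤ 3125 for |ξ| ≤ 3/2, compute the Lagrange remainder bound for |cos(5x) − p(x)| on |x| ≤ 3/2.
50625/256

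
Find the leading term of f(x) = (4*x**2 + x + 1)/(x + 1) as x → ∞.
4*x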